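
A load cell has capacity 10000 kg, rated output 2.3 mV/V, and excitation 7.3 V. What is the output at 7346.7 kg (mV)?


Vout = rated_output * Vex * (load / capacity).
Vout = 2.3 * 7.3 * (7346.7 / 10000)
Vout = 2.3 * 7.3 * 0.73467
Vout = 12.335 mV

12.335 mV


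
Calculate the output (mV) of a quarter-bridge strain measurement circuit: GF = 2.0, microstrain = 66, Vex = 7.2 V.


Quarter bridge output: Vout = (GF * epsilon * Vex) / 4.
Vout = (2.0 * 66e-6 * 7.2) / 4
Vout = 0.0009504 / 4 V
Vout = 0.0002376 V = 0.2376 mV

0.2376 mV


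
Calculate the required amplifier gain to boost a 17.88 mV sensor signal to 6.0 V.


Gain = Vout / Vin (converting to same units).
G = 6.0 V / 17.88 mV
G = 6000.0 mV / 17.88 mV
G = 335.57

335.57


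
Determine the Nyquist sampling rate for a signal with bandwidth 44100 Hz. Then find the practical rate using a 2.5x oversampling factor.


By Nyquist theorem, fs_min = 2 * fmax.
fs_min = 2 * 44100 = 88200 Hz
Practical rate = 2.5 * fs_min = 2.5 * 88200 = 220500 Hz

fs_min = 88200 Hz, fs_practical = 220500 Hz


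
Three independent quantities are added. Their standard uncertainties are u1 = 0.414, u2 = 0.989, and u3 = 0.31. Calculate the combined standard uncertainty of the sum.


For a sum of independent quantities, uc = sqrt(u1^2 + u2^2 + u3^2).
uc = sqrt(0.414^2 + 0.989^2 + 0.31^2)
uc = sqrt(0.171396 + 0.978121 + 0.0961)
uc = 1.1161

1.1161


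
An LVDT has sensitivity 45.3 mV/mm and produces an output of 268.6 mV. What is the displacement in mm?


Displacement = Vout / sensitivity.
d = 268.6 / 45.3
d = 5.929 mm

5.929 mm


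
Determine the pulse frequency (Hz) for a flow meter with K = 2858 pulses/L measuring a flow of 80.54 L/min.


Frequency = K * Q / 60 (converting L/min to L/s).
f = 2858 * 80.54 / 60
f = 230183.32 / 60
f = 3836.39 Hz

3836.39 Hz


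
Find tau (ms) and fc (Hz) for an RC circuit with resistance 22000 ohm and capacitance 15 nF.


Time constant: tau = R * C.
tau = 22000 * 1.50e-08 = 0.00033 s
tau = 0.33 ms
Cutoff frequency: fc = 1 / (2*pi*R*C).
fc = 1 / (2*pi*0.00033) = 482.29 Hz

tau = 0.33 ms, fc = 482.29 Hz


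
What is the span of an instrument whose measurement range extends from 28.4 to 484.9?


Span = upper range - lower range.
Span = 484.9 - (28.4)
Span = 456.5

456.5


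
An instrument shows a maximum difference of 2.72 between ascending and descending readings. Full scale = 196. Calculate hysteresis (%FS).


Hysteresis = (max difference / full scale) * 100%.
H = (2.72 / 196) * 100
H = 1.388 %FS

1.388 %FS


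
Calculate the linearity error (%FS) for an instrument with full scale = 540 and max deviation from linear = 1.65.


Linearity error = (max deviation / full scale) * 100%.
Linearity = (1.65 / 540) * 100
Linearity = 0.306 %FS

0.306 %FS


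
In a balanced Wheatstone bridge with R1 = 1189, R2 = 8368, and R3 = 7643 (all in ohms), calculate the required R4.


At balance: R1*R4 = R2*R3, so R4 = R2*R3/R1.
R4 = 8368 * 7643 / 1189
R4 = 63956624 / 1189
R4 = 53790.26 ohm

53790.26 ohm


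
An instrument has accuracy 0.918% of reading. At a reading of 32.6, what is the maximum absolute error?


Absolute error = (accuracy% / 100) * reading.
Error = (0.918 / 100) * 32.6
Error = 0.00918 * 32.6
Error = 0.2993

0.2993


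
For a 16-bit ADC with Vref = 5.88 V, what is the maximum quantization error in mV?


The maximum quantization error is +/- LSB/2.
LSB = Vref / 2^n = 5.88 / 65536 = 8.972e-05 V
Max error = LSB / 2 = 8.972e-05 / 2 = 4.486e-05 V
Max error = 0.0449 mV

0.0449 mV


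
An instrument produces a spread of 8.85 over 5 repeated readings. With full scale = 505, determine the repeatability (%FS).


Repeatability = (spread / full scale) * 100%.
R = (8.85 / 505) * 100
R = 1.752 %FS

1.752 %FS


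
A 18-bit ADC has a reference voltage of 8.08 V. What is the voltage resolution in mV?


The resolution (LSB) of an ADC is Vref / 2^n.
LSB = 8.08 / 2^18
LSB = 8.08 / 262144
LSB = 3.082e-05 V = 0.03082275 mV

0.03082275 mV


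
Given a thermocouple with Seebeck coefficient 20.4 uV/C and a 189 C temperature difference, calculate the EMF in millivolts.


The thermocouple output V = sensitivity * dT.
V = 20.4 uV/C * 189 C
V = 3855.6 uV
V = 3.856 mV

3.856 mV


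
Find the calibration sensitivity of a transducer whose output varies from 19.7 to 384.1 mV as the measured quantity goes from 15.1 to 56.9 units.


Sensitivity = (y2 - y1) / (x2 - x1).
S = (384.1 - 19.7) / (56.9 - 15.1)
S = 364.4 / 41.8
S = 8.7177 mV/unit

8.7177 mV/unit


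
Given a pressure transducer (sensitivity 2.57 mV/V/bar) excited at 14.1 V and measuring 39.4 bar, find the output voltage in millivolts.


Output = sensitivity * Vex * P.
Vout = 2.57 * 14.1 * 39.4
Vout = 36.237 * 39.4
Vout = 1427.74 mV

1427.74 mV


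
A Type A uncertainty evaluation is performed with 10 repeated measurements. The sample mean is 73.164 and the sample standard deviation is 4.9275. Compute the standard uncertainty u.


The standard uncertainty for Type A evaluation is u = s / sqrt(n).
u = 4.9275 / sqrt(10)
u = 4.9275 / 3.1623
u = 1.5582

1.5582


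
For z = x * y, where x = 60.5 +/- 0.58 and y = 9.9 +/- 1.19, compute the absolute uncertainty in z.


For a product z = x*y, the relative uncertainty is:
uz/z = sqrt((ux/x)^2 + (uy/y)^2)
Relative uncertainties: ux/x = 0.58/60.5 = 0.009587
uy/y = 1.19/9.9 = 0.120202
z = 60.5 * 9.9 = 599.0
uz = 599.0 * sqrt(0.009587^2 + 0.120202^2) = 72.224

72.224


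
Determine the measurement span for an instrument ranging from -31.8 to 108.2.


Span = upper range - lower range.
Span = 108.2 - (-31.8)
Span = 140.0

140.0


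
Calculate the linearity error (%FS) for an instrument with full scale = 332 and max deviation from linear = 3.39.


Linearity error = (max deviation / full scale) * 100%.
Linearity = (3.39 / 332) * 100
Linearity = 1.021 %FS

1.021 %FS


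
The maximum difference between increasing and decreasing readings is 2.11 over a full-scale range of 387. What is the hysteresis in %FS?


Hysteresis = (max difference / full scale) * 100%.
H = (2.11 / 387) * 100
H = 0.545 %FS

0.545 %FS


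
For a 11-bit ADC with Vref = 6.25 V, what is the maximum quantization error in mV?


The maximum quantization error is +/- LSB/2.
LSB = Vref / 2^n = 6.25 / 2048 = 0.00305176 V
Max error = LSB / 2 = 0.00305176 / 2 = 0.00152588 V
Max error = 1.5259 mV

1.5259 mV


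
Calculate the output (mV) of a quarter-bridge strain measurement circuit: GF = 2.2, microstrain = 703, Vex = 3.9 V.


Quarter bridge output: Vout = (GF * epsilon * Vex) / 4.
Vout = (2.2 * 703e-6 * 3.9) / 4
Vout = 0.00603174 / 4 V
Vout = 0.00150793 V = 1.5079 mV

1.5079 mV


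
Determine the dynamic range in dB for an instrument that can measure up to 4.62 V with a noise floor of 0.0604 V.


Dynamic range = 20 * log10(Vmax / Vnoise).
DR = 20 * log10(4.62 / 0.0604)
DR = 20 * log10(76.49)
DR = 37.67 dB

37.67 dB


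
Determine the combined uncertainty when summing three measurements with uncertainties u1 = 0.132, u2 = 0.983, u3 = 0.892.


For a sum of independent quantities, uc = sqrt(u1^2 + u2^2 + u3^2).
uc = sqrt(0.132^2 + 0.983^2 + 0.892^2)
uc = sqrt(0.017424 + 0.966289 + 0.795664)
uc = 1.3339

1.3339


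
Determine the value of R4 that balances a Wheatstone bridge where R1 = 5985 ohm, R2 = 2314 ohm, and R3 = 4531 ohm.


At balance: R1*R4 = R2*R3, so R4 = R2*R3/R1.
R4 = 2314 * 4531 / 5985
R4 = 10484734 / 5985
R4 = 1751.84 ohm

1751.84 ohm


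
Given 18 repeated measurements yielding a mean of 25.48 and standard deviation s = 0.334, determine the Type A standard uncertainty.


The standard uncertainty for Type A evaluation is u = s / sqrt(n).
u = 0.334 / sqrt(18)
u = 0.334 / 4.2426
u = 0.0787

0.0787


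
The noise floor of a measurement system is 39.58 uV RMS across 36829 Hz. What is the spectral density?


Noise spectral density = Vrms / sqrt(BW).
NSD = 39.58 / sqrt(36829)
NSD = 39.58 / 191.9088
NSD = 0.2062 uV/sqrt(Hz)

0.2062 uV/sqrt(Hz)


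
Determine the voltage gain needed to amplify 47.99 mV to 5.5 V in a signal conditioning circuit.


Gain = Vout / Vin (converting to same units).
G = 5.5 V / 47.99 mV
G = 5500.0 mV / 47.99 mV
G = 114.61

114.61


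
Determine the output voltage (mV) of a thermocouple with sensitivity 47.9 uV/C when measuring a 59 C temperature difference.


The thermocouple output V = sensitivity * dT.
V = 47.9 uV/C * 59 C
V = 2826.1 uV
V = 2.826 mV

2.826 mV


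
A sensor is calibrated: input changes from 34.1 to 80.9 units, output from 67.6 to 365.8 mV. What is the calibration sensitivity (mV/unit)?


Sensitivity = (y2 - y1) / (x2 - x1).
S = (365.8 - 67.6) / (80.9 - 34.1)
S = 298.2 / 46.8
S = 6.3718 mV/unit

6.3718 mV/unit


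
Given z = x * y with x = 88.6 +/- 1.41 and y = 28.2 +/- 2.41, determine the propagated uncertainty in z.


For a product z = x*y, the relative uncertainty is:
uz/z = sqrt((ux/x)^2 + (uy/y)^2)
Relative uncertainties: ux/x = 1.41/88.6 = 0.015914
uy/y = 2.41/28.2 = 0.085461
z = 88.6 * 28.2 = 2498.5
uz = 2498.5 * sqrt(0.015914^2 + 0.085461^2) = 217.197

217.197


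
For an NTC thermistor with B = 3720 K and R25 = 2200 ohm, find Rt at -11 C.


NTC thermistor equation: Rt = R25 * exp(B * (1/T - 1/T25)).
T in Kelvin: 262.15 K, T25 = 298.15 K
1/T - 1/T25 = 1/262.15 - 1/298.15 = 0.00046059
B * (1/T - 1/T25) = 3720 * 0.00046059 = 1.7134
Rt = 2200 * exp(1.7134) = 12205.2 ohm

12205.2 ohm


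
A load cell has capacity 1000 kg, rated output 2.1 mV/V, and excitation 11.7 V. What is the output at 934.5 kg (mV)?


Vout = rated_output * Vex * (load / capacity).
Vout = 2.1 * 11.7 * (934.5 / 1000)
Vout = 2.1 * 11.7 * 0.9345
Vout = 22.961 mV

22.961 mV


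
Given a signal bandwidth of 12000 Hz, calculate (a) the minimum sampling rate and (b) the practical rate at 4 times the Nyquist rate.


By Nyquist theorem, fs_min = 2 * fmax.
fs_min = 2 * 12000 = 24000 Hz
Practical rate = 4 * fs_min = 4 * 24000 = 96000 Hz

fs_min = 24000 Hz, fs_practical = 96000 Hz


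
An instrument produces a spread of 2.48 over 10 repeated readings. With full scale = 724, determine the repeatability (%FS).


Repeatability = (spread / full scale) * 100%.
R = (2.48 / 724) * 100
R = 0.343 %FS

0.343 %FS


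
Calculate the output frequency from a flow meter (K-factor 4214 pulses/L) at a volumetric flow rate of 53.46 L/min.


Frequency = K * Q / 60 (converting L/min to L/s).
f = 4214 * 53.46 / 60
f = 225280.44 / 60
f = 3754.67 Hz

3754.67 Hz


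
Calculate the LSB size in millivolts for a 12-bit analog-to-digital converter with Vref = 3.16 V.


The resolution (LSB) of an ADC is Vref / 2^n.
LSB = 3.16 / 2^12
LSB = 3.16 / 4096
LSB = 0.00077148 V = 0.77148438 mV

0.77148438 mV


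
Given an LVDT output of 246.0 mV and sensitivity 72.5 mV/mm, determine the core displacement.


Displacement = Vout / sensitivity.
d = 246.0 / 72.5
d = 3.393 mm

3.393 mm


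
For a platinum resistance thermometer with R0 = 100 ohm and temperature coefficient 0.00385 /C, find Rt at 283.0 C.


The RTD equation: Rt = R0 * (1 + alpha * T).
Rt = 100 * (1 + 0.00385 * 283.0)
Rt = 100 * (1 + 1.08955)
Rt = 100 * 2.08955
Rt = 208.955 ohm

208.955 ohm


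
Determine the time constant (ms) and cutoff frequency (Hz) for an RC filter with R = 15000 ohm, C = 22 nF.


Time constant: tau = R * C.
tau = 15000 * 2.20e-08 = 0.00033 s
tau = 0.33 ms
Cutoff frequency: fc = 1 / (2*pi*R*C).
fc = 1 / (2*pi*0.00033) = 482.29 Hz

tau = 0.33 ms, fc = 482.29 Hz


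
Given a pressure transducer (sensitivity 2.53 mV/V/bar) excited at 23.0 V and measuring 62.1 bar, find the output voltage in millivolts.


Output = sensitivity * Vex * P.
Vout = 2.53 * 23.0 * 62.1
Vout = 58.19 * 62.1
Vout = 3613.6 mV

3613.6 mV


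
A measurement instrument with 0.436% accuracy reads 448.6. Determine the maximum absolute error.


Absolute error = (accuracy% / 100) * reading.
Error = (0.436 / 100) * 448.6
Error = 0.00436 * 448.6
Error = 1.9559

1.9559


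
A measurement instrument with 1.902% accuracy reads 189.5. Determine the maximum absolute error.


Absolute error = (accuracy% / 100) * reading.
Error = (1.902 / 100) * 189.5
Error = 0.01902 * 189.5
Error = 3.6043

3.6043


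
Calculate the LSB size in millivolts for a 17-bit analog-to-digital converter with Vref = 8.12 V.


The resolution (LSB) of an ADC is Vref / 2^n.
LSB = 8.12 / 2^17
LSB = 8.12 / 131072
LSB = 6.195e-05 V = 0.06195068 mV

0.06195068 mV


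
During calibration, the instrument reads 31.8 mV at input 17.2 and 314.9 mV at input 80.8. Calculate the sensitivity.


Sensitivity = (y2 - y1) / (x2 - x1).
S = (314.9 - 31.8) / (80.8 - 17.2)
S = 283.1 / 63.6
S = 4.4513 mV/unit

4.4513 mV/unit


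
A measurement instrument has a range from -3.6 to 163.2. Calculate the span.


Span = upper range - lower range.
Span = 163.2 - (-3.6)
Span = 166.8

166.8


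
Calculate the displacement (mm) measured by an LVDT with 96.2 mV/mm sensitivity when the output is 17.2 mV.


Displacement = Vout / sensitivity.
d = 17.2 / 96.2
d = 0.179 mm

0.179 mm


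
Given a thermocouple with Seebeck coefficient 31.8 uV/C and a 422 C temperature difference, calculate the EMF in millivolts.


The thermocouple output V = sensitivity * dT.
V = 31.8 uV/C * 422 C
V = 13419.6 uV
V = 13.42 mV

13.42 mV


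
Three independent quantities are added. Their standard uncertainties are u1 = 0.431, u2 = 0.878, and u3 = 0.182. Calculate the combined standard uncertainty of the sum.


For a sum of independent quantities, uc = sqrt(u1^2 + u2^2 + u3^2).
uc = sqrt(0.431^2 + 0.878^2 + 0.182^2)
uc = sqrt(0.185761 + 0.770884 + 0.033124)
uc = 0.9949

0.9949


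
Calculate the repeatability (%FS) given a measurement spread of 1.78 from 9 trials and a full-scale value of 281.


Repeatability = (spread / full scale) * 100%.
R = (1.78 / 281) * 100
R = 0.633 %FS

0.633 %FS


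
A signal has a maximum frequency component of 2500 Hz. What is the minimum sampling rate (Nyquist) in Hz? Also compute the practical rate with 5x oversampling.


By Nyquist theorem, fs_min = 2 * fmax.
fs_min = 2 * 2500 = 5000 Hz
Practical rate = 5 * fs_min = 5 * 5000 = 25000 Hz

fs_min = 5000 Hz, fs_practical = 25000 Hz


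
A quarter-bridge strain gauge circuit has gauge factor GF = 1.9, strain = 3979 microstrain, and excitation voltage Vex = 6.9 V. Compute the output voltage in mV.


Quarter bridge output: Vout = (GF * epsilon * Vex) / 4.
Vout = (1.9 * 3979e-6 * 6.9) / 4
Vout = 0.05216469 / 4 V
Vout = 0.01304117 V = 13.0412 mV

13.0412 mV


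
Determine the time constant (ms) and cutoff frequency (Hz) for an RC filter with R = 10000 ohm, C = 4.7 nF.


Time constant: tau = R * C.
tau = 10000 * 4.70e-09 = 4.7e-05 s
tau = 0.047 ms
Cutoff frequency: fc = 1 / (2*pi*R*C).
fc = 1 / (2*pi*4.7e-05) = 3386.28 Hz

tau = 0.047 ms, fc = 3386.28 Hz


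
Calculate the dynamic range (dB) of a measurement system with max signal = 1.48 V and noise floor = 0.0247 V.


Dynamic range = 20 * log10(Vmax / Vnoise).
DR = 20 * log10(1.48 / 0.0247)
DR = 20 * log10(59.92)
DR = 35.55 dB

35.55 dB


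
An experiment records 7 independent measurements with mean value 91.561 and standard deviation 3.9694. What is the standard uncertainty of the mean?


The standard uncertainty for Type A evaluation is u = s / sqrt(n).
u = 3.9694 / sqrt(7)
u = 3.9694 / 2.6458
u = 1.5003

1.5003


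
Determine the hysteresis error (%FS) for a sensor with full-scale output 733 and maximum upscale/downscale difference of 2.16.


Hysteresis = (max difference / full scale) * 100%.
H = (2.16 / 733) * 100
H = 0.295 %FS

0.295 %FS


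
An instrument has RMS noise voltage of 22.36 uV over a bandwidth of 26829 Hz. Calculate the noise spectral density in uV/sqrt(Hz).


Noise spectral density = Vrms / sqrt(BW).
NSD = 22.36 / sqrt(26829)
NSD = 22.36 / 163.7956
NSD = 0.1365 uV/sqrt(Hz)

0.1365 uV/sqrt(Hz)


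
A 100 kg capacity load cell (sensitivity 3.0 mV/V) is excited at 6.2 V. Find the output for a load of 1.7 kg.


Vout = rated_output * Vex * (load / capacity).
Vout = 3.0 * 6.2 * (1.7 / 100)
Vout = 3.0 * 6.2 * 0.017
Vout = 0.316 mV

0.316 mV


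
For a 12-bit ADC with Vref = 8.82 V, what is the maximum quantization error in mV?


The maximum quantization error is +/- LSB/2.
LSB = Vref / 2^n = 8.82 / 4096 = 0.00215332 V
Max error = LSB / 2 = 0.00215332 / 2 = 0.00107666 V
Max error = 1.0767 mV

1.0767 mV


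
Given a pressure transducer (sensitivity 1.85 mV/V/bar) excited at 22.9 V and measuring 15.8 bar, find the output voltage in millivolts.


Output = sensitivity * Vex * P.
Vout = 1.85 * 22.9 * 15.8
Vout = 42.365 * 15.8
Vout = 669.37 mV

669.37 mV


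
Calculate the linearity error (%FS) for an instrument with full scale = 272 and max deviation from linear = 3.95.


Linearity error = (max deviation / full scale) * 100%.
Linearity = (3.95 / 272) * 100
Linearity = 1.452 %FS

1.452 %FS


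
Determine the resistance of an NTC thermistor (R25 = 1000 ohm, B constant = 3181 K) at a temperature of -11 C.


NTC thermistor equation: Rt = R25 * exp(B * (1/T - 1/T25)).
T in Kelvin: 262.15 K, T25 = 298.15 K
1/T - 1/T25 = 1/262.15 - 1/298.15 = 0.00046059
B * (1/T - 1/T25) = 3181 * 0.00046059 = 1.4651
Rt = 1000 * exp(1.4651) = 4328.2 ohm

4328.2 ohm


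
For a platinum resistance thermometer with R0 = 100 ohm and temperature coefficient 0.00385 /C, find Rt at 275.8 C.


The RTD equation: Rt = R0 * (1 + alpha * T).
Rt = 100 * (1 + 0.00385 * 275.8)
Rt = 100 * (1 + 1.06183)
Rt = 100 * 2.06183
Rt = 206.183 ohm

206.183 ohm


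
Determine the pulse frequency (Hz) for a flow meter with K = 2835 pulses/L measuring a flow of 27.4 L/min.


Frequency = K * Q / 60 (converting L/min to L/s).
f = 2835 * 27.4 / 60
f = 77679.0 / 60
f = 1294.65 Hz

1294.65 Hz


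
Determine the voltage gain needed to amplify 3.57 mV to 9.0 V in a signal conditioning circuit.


Gain = Vout / Vin (converting to same units).
G = 9.0 V / 3.57 mV
G = 9000.0 mV / 3.57 mV
G = 2521.01

2521.01


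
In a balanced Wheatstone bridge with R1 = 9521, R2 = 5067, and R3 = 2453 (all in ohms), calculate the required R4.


At balance: R1*R4 = R2*R3, so R4 = R2*R3/R1.
R4 = 5067 * 2453 / 9521
R4 = 12429351 / 9521
R4 = 1305.47 ohm

1305.47 ohm


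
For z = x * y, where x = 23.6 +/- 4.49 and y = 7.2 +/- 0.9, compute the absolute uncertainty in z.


For a product z = x*y, the relative uncertainty is:
uz/z = sqrt((ux/x)^2 + (uy/y)^2)
Relative uncertainties: ux/x = 4.49/23.6 = 0.190254
uy/y = 0.9/7.2 = 0.125
z = 23.6 * 7.2 = 169.9
uz = 169.9 * sqrt(0.190254^2 + 0.125^2) = 38.681

38.681


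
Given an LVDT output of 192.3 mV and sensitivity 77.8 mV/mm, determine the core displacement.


Displacement = Vout / sensitivity.
d = 192.3 / 77.8
d = 2.472 mm

2.472 mm


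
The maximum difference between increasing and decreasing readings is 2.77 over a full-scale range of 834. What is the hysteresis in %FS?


Hysteresis = (max difference / full scale) * 100%.
H = (2.77 / 834) * 100
H = 0.332 %FS

0.332 %FS


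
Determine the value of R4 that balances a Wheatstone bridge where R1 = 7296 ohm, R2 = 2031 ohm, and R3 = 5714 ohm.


At balance: R1*R4 = R2*R3, so R4 = R2*R3/R1.
R4 = 2031 * 5714 / 7296
R4 = 11605134 / 7296
R4 = 1590.62 ohm

1590.62 ohm


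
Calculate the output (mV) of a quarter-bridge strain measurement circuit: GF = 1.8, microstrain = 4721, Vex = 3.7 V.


Quarter bridge output: Vout = (GF * epsilon * Vex) / 4.
Vout = (1.8 * 4721e-6 * 3.7) / 4
Vout = 0.03144186 / 4 V
Vout = 0.00786047 V = 7.8605 mV

7.8605 mV


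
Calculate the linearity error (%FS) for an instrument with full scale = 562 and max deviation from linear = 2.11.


Linearity error = (max deviation / full scale) * 100%.
Linearity = (2.11 / 562) * 100
Linearity = 0.375 %FS

0.375 %FS


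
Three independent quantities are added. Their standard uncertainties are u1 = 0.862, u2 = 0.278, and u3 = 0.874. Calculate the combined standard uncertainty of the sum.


For a sum of independent quantities, uc = sqrt(u1^2 + u2^2 + u3^2).
uc = sqrt(0.862^2 + 0.278^2 + 0.874^2)
uc = sqrt(0.743044 + 0.077284 + 0.763876)
uc = 1.2587

1.2587


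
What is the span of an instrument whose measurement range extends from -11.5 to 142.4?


Span = upper range - lower range.
Span = 142.4 - (-11.5)
Span = 153.9

153.9


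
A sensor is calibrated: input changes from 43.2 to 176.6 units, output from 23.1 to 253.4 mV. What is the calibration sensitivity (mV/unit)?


Sensitivity = (y2 - y1) / (x2 - x1).
S = (253.4 - 23.1) / (176.6 - 43.2)
S = 230.3 / 133.4
S = 1.7264 mV/unit

1.7264 mV/unit


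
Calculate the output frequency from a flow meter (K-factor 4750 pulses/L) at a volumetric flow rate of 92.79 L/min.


Frequency = K * Q / 60 (converting L/min to L/s).
f = 4750 * 92.79 / 60
f = 440752.5 / 60
f = 7345.88 Hz

7345.88 Hz


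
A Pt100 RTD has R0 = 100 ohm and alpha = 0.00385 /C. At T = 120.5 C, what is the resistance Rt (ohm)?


The RTD equation: Rt = R0 * (1 + alpha * T).
Rt = 100 * (1 + 0.00385 * 120.5)
Rt = 100 * (1 + 0.463925)
Rt = 100 * 1.463925
Rt = 146.393 ohm

146.393 ohm


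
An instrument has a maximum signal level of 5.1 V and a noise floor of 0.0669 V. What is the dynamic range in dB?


Dynamic range = 20 * log10(Vmax / Vnoise).
DR = 20 * log10(5.1 / 0.0669)
DR = 20 * log10(76.23)
DR = 37.64 dB

37.64 dB


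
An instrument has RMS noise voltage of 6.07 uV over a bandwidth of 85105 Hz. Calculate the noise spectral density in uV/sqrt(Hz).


Noise spectral density = Vrms / sqrt(BW).
NSD = 6.07 / sqrt(85105)
NSD = 6.07 / 291.7276
NSD = 0.0208 uV/sqrt(Hz)

0.0208 uV/sqrt(Hz)


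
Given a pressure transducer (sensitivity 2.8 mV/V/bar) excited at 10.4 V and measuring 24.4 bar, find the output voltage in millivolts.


Output = sensitivity * Vex * P.
Vout = 2.8 * 10.4 * 24.4
Vout = 29.12 * 24.4
Vout = 710.53 mV

710.53 mV


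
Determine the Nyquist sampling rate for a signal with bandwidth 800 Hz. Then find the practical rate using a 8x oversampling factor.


By Nyquist theorem, fs_min = 2 * fmax.
fs_min = 2 * 800 = 1600 Hz
Practical rate = 8 * fs_min = 8 * 1600 = 12800 Hz

fs_min = 1600 Hz, fs_practical = 12800 Hz


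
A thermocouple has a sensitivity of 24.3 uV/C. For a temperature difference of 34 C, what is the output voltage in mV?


The thermocouple output V = sensitivity * dT.
V = 24.3 uV/C * 34 C
V = 826.2 uV
V = 0.826 mV

0.826 mV


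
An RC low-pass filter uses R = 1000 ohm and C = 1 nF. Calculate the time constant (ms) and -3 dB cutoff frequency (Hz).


Time constant: tau = R * C.
tau = 1000 * 1.00e-09 = 1e-06 s
tau = 0.001 ms
Cutoff frequency: fc = 1 / (2*pi*R*C).
fc = 1 / (2*pi*1e-06) = 159154.94 Hz

tau = 0.001 ms, fc = 159154.94 Hz


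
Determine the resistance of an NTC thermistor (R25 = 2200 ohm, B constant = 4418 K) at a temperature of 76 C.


NTC thermistor equation: Rt = R25 * exp(B * (1/T - 1/T25)).
T in Kelvin: 349.15 K, T25 = 298.15 K
1/T - 1/T25 = 1/349.15 - 1/298.15 = -0.00048992
B * (1/T - 1/T25) = 4418 * -0.00048992 = -2.1645
Rt = 2200 * exp(-2.1645) = 252.6 ohm

252.6 ohm


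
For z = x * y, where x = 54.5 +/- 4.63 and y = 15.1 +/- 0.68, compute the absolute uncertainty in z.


For a product z = x*y, the relative uncertainty is:
uz/z = sqrt((ux/x)^2 + (uy/y)^2)
Relative uncertainties: ux/x = 4.63/54.5 = 0.084954
uy/y = 0.68/15.1 = 0.045033
z = 54.5 * 15.1 = 822.9
uz = 822.9 * sqrt(0.084954^2 + 0.045033^2) = 79.128

79.128


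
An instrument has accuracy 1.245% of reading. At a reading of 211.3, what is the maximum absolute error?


Absolute error = (accuracy% / 100) * reading.
Error = (1.245 / 100) * 211.3
Error = 0.01245 * 211.3
Error = 2.6307

2.6307


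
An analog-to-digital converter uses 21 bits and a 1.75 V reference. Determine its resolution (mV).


The resolution (LSB) of an ADC is Vref / 2^n.
LSB = 1.75 / 2^21
LSB = 1.75 / 2097152
LSB = 8.3e-07 V = 0.00083447 mV

0.00083447 mV


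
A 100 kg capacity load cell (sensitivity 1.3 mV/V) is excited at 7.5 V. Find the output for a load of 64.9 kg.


Vout = rated_output * Vex * (load / capacity).
Vout = 1.3 * 7.5 * (64.9 / 100)
Vout = 1.3 * 7.5 * 0.649
Vout = 6.328 mV

6.328 mV


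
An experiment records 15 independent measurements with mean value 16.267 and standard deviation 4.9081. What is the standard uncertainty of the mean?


The standard uncertainty for Type A evaluation is u = s / sqrt(n).
u = 4.9081 / sqrt(15)
u = 4.9081 / 3.873
u = 1.2673

1.2673


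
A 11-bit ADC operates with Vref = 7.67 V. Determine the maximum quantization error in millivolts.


The maximum quantization error is +/- LSB/2.
LSB = Vref / 2^n = 7.67 / 2048 = 0.00374512 V
Max error = LSB / 2 = 0.00374512 / 2 = 0.00187256 V
Max error = 1.8726 mV

1.8726 mV


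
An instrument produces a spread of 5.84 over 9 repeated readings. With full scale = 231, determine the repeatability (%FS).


Repeatability = (spread / full scale) * 100%.
R = (5.84 / 231) * 100
R = 2.528 %FS

2.528 %FS


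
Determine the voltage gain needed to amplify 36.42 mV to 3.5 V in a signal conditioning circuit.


Gain = Vout / Vin (converting to same units).
G = 3.5 V / 36.42 mV
G = 3500.0 mV / 36.42 mV
G = 96.1

96.1


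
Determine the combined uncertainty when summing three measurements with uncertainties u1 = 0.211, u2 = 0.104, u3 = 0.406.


For a sum of independent quantities, uc = sqrt(u1^2 + u2^2 + u3^2).
uc = sqrt(0.211^2 + 0.104^2 + 0.406^2)
uc = sqrt(0.044521 + 0.010816 + 0.164836)
uc = 0.4692

0.4692


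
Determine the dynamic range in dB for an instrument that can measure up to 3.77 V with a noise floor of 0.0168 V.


Dynamic range = 20 * log10(Vmax / Vnoise).
DR = 20 * log10(3.77 / 0.0168)
DR = 20 * log10(224.4)
DR = 47.02 dB

47.02 dB


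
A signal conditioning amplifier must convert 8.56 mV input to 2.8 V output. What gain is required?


Gain = Vout / Vin (converting to same units).
G = 2.8 V / 8.56 mV
G = 2800.0 mV / 8.56 mV
G = 327.1

327.1


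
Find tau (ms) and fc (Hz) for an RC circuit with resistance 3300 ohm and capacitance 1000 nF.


Time constant: tau = R * C.
tau = 3300 * 1.00e-06 = 0.0033 s
tau = 3.3 ms
Cutoff frequency: fc = 1 / (2*pi*R*C).
fc = 1 / (2*pi*0.0033) = 48.23 Hz

tau = 3.3 ms, fc = 48.23 Hz


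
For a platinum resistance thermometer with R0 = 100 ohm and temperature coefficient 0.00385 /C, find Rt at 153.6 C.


The RTD equation: Rt = R0 * (1 + alpha * T).
Rt = 100 * (1 + 0.00385 * 153.6)
Rt = 100 * (1 + 0.59136)
Rt = 100 * 1.59136
Rt = 159.136 ohm

159.136 ohm


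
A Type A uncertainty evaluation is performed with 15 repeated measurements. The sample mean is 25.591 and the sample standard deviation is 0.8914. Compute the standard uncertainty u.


The standard uncertainty for Type A evaluation is u = s / sqrt(n).
u = 0.8914 / sqrt(15)
u = 0.8914 / 3.873
u = 0.2302

0.2302


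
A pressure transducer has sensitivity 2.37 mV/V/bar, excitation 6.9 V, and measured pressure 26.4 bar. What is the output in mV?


Output = sensitivity * Vex * P.
Vout = 2.37 * 6.9 * 26.4
Vout = 16.353 * 26.4
Vout = 431.72 mV

431.72 mV


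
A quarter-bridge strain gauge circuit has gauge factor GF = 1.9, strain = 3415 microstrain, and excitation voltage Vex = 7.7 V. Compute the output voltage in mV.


Quarter bridge output: Vout = (GF * epsilon * Vex) / 4.
Vout = (1.9 * 3415e-6 * 7.7) / 4
Vout = 0.04996145 / 4 V
Vout = 0.01249036 V = 12.4904 mV

12.4904 mV


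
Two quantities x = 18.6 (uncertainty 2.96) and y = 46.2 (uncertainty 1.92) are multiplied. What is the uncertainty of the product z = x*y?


For a product z = x*y, the relative uncertainty is:
uz/z = sqrt((ux/x)^2 + (uy/y)^2)
Relative uncertainties: ux/x = 2.96/18.6 = 0.15914
uy/y = 1.92/46.2 = 0.041558
z = 18.6 * 46.2 = 859.3
uz = 859.3 * sqrt(0.15914^2 + 0.041558^2) = 141.338

141.338


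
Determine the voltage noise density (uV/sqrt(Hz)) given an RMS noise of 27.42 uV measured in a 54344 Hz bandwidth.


Noise spectral density = Vrms / sqrt(BW).
NSD = 27.42 / sqrt(54344)
NSD = 27.42 / 233.118
NSD = 0.1176 uV/sqrt(Hz)

0.1176 uV/sqrt(Hz)


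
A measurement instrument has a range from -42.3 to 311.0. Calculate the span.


Span = upper range - lower range.
Span = 311.0 - (-42.3)
Span = 353.3

353.3


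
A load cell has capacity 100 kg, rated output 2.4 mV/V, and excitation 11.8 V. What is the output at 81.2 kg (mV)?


Vout = rated_output * Vex * (load / capacity).
Vout = 2.4 * 11.8 * (81.2 / 100)
Vout = 2.4 * 11.8 * 0.812
Vout = 22.996 mV

22.996 mV


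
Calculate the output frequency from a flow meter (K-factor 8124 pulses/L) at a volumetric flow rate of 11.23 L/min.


Frequency = K * Q / 60 (converting L/min to L/s).
f = 8124 * 11.23 / 60
f = 91232.52 / 60
f = 1520.54 Hz

1520.54 Hz


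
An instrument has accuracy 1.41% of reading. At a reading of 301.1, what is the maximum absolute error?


Absolute error = (accuracy% / 100) * reading.
Error = (1.41 / 100) * 301.1
Error = 0.0141 * 301.1
Error = 4.2455

4.2455


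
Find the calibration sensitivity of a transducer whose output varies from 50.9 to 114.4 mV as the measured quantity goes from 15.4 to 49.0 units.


Sensitivity = (y2 - y1) / (x2 - x1).
S = (114.4 - 50.9) / (49.0 - 15.4)
S = 63.5 / 33.6
S = 1.8899 mV/unit

1.8899 mV/unit


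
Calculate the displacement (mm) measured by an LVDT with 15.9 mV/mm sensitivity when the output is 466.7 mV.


Displacement = Vout / sensitivity.
d = 466.7 / 15.9
d = 29.352 mm

29.352 mm


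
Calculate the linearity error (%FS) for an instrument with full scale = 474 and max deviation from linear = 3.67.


Linearity error = (max deviation / full scale) * 100%.
Linearity = (3.67 / 474) * 100
Linearity = 0.774 %FS

0.774 %FS


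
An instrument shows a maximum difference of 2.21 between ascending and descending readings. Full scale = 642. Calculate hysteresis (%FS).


Hysteresis = (max difference / full scale) * 100%.
H = (2.21 / 642) * 100
H = 0.344 %FS

0.344 %FS


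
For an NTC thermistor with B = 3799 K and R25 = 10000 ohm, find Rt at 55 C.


NTC thermistor equation: Rt = R25 * exp(B * (1/T - 1/T25)).
T in Kelvin: 328.15 K, T25 = 298.15 K
1/T - 1/T25 = 1/328.15 - 1/298.15 = -0.00030663
B * (1/T - 1/T25) = 3799 * -0.00030663 = -1.1649
Rt = 10000 * exp(-1.1649) = 3119.6 ohm

3119.6 ohm


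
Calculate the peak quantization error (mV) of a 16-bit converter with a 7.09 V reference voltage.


The maximum quantization error is +/- LSB/2.
LSB = Vref / 2^n = 7.09 / 65536 = 0.00010818 V
Max error = LSB / 2 = 0.00010818 / 2 = 5.409e-05 V
Max error = 0.0541 mV

0.0541 mV


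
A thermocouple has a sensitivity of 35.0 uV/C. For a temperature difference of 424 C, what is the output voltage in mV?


The thermocouple output V = sensitivity * dT.
V = 35.0 uV/C * 424 C
V = 14840.0 uV
V = 14.84 mV

14.84 mV


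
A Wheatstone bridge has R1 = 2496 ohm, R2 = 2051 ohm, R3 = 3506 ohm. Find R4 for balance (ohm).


At balance: R1*R4 = R2*R3, so R4 = R2*R3/R1.
R4 = 2051 * 3506 / 2496
R4 = 7190806 / 2496
R4 = 2880.93 ohm

2880.93 ohm


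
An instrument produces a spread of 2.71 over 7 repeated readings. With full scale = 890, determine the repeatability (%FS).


Repeatability = (spread / full scale) * 100%.
R = (2.71 / 890) * 100
R = 0.304 %FS

0.304 %FS


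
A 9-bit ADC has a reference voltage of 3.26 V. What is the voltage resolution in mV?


The resolution (LSB) of an ADC is Vref / 2^n.
LSB = 3.26 / 2^9
LSB = 3.26 / 512
LSB = 0.00636719 V = 6.3671875 mV

6.3671875 mV


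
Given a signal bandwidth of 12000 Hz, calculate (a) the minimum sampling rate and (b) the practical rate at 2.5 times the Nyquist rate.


By Nyquist theorem, fs_min = 2 * fmax.
fs_min = 2 * 12000 = 24000 Hz
Practical rate = 2.5 * fs_min = 2.5 * 24000 = 60000 Hz

fs_min = 24000 Hz, fs_practical = 60000 Hz


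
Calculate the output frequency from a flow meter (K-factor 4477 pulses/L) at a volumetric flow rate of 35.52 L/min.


Frequency = K * Q / 60 (converting L/min to L/s).
f = 4477 * 35.52 / 60
f = 159023.04 / 60
f = 2650.38 Hz

2650.38 Hz


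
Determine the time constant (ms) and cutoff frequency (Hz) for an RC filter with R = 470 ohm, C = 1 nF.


Time constant: tau = R * C.
tau = 470 * 1.00e-09 = 4.7e-07 s
tau = 0.0005 ms
Cutoff frequency: fc = 1 / (2*pi*R*C).
fc = 1 / (2*pi*4.7e-07) = 338627.54 Hz

tau = 0.0005 ms, fc = 338627.54 Hz


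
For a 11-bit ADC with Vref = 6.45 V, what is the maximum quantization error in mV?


The maximum quantization error is +/- LSB/2.
LSB = Vref / 2^n = 6.45 / 2048 = 0.00314941 V
Max error = LSB / 2 = 0.00314941 / 2 = 0.00157471 V
Max error = 1.5747 mV

1.5747 mV


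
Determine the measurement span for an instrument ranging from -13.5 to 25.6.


Span = upper range - lower range.
Span = 25.6 - (-13.5)
Span = 39.1

39.1


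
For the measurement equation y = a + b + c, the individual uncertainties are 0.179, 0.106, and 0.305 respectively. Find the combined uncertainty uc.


For a sum of independent quantities, uc = sqrt(u1^2 + u2^2 + u3^2).
uc = sqrt(0.179^2 + 0.106^2 + 0.305^2)
uc = sqrt(0.032041 + 0.011236 + 0.093025)
uc = 0.3692

0.3692


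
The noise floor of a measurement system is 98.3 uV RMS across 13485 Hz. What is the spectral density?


Noise spectral density = Vrms / sqrt(BW).
NSD = 98.3 / sqrt(13485)
NSD = 98.3 / 116.1249
NSD = 0.8465 uV/sqrt(Hz)

0.8465 uV/sqrt(Hz)


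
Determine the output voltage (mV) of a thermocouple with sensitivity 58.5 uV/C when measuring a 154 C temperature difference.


The thermocouple output V = sensitivity * dT.
V = 58.5 uV/C * 154 C
V = 9009.0 uV
V = 9.009 mV

9.009 mV


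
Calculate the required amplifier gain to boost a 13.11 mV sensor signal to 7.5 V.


Gain = Vout / Vin (converting to same units).
G = 7.5 V / 13.11 mV
G = 7500.0 mV / 13.11 mV
G = 572.08

572.08


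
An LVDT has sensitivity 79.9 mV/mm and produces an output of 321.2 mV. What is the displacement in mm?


Displacement = Vout / sensitivity.
d = 321.2 / 79.9
d = 4.02 mm

4.02 mm


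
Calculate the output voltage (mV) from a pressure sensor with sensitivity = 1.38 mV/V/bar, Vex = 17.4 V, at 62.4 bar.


Output = sensitivity * Vex * P.
Vout = 1.38 * 17.4 * 62.4
Vout = 24.012 * 62.4
Vout = 1498.35 mV

1498.35 mV


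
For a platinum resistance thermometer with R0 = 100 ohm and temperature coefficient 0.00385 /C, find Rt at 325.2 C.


The RTD equation: Rt = R0 * (1 + alpha * T).
Rt = 100 * (1 + 0.00385 * 325.2)
Rt = 100 * (1 + 1.25202)
Rt = 100 * 2.25202
Rt = 225.202 ohm

225.202 ohm


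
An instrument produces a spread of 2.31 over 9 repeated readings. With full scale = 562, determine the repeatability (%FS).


Repeatability = (spread / full scale) * 100%.
R = (2.31 / 562) * 100
R = 0.411 %FS

0.411 %FS


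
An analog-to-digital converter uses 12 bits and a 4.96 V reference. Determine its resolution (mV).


The resolution (LSB) of an ADC is Vref / 2^n.
LSB = 4.96 / 2^12
LSB = 4.96 / 4096
LSB = 0.00121094 V = 1.2109375 mV

1.2109375 mV


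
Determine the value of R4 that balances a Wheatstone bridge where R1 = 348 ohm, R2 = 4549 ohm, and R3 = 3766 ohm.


At balance: R1*R4 = R2*R3, so R4 = R2*R3/R1.
R4 = 4549 * 3766 / 348
R4 = 17131534 / 348
R4 = 49228.55 ohm

49228.55 ohm


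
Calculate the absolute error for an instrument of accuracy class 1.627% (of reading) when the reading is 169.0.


Absolute error = (accuracy% / 100) * reading.
Error = (1.627 / 100) * 169.0
Error = 0.01627 * 169.0
Error = 2.7496

2.7496


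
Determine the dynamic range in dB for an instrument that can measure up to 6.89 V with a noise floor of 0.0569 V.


Dynamic range = 20 * log10(Vmax / Vnoise).
DR = 20 * log10(6.89 / 0.0569)
DR = 20 * log10(121.09)
DR = 41.66 dB

41.66 dB


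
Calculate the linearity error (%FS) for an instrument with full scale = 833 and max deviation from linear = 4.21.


Linearity error = (max deviation / full scale) * 100%.
Linearity = (4.21 / 833) * 100
Linearity = 0.505 %FS

0.505 %FS


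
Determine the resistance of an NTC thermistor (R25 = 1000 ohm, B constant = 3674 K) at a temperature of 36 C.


NTC thermistor equation: Rt = R25 * exp(B * (1/T - 1/T25)).
T in Kelvin: 309.15 K, T25 = 298.15 K
1/T - 1/T25 = 1/309.15 - 1/298.15 = -0.00011934
B * (1/T - 1/T25) = 3674 * -0.00011934 = -0.4385
Rt = 1000 * exp(-0.4385) = 645.0 ohm

645.0 ohm


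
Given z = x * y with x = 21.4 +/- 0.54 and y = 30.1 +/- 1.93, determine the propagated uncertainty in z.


For a product z = x*y, the relative uncertainty is:
uz/z = sqrt((ux/x)^2 + (uy/y)^2)
Relative uncertainties: ux/x = 0.54/21.4 = 0.025234
uy/y = 1.93/30.1 = 0.06412
z = 21.4 * 30.1 = 644.1
uz = 644.1 * sqrt(0.025234^2 + 0.06412^2) = 44.385

44.385


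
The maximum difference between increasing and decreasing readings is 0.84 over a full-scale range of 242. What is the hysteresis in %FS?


Hysteresis = (max difference / full scale) * 100%.
H = (0.84 / 242) * 100
H = 0.347 %FS

0.347 %FS


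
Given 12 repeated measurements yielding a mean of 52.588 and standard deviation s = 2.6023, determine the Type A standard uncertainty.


The standard uncertainty for Type A evaluation is u = s / sqrt(n).
u = 2.6023 / sqrt(12)
u = 2.6023 / 3.4641
u = 0.7512

0.7512


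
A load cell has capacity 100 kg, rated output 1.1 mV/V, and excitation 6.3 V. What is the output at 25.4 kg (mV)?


Vout = rated_output * Vex * (load / capacity).
Vout = 1.1 * 6.3 * (25.4 / 100)
Vout = 1.1 * 6.3 * 0.254
Vout = 1.76 mV

1.76 mV


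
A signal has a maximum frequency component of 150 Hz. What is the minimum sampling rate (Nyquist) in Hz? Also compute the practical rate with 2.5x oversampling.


By Nyquist theorem, fs_min = 2 * fmax.
fs_min = 2 * 150 = 300 Hz
Practical rate = 2.5 * fs_min = 2.5 * 300 = 750 Hz

fs_min = 300 Hz, fs_practical = 750 Hz


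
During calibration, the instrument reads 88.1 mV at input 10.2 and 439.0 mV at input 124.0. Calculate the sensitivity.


Sensitivity = (y2 - y1) / (x2 - x1).
S = (439.0 - 88.1) / (124.0 - 10.2)
S = 350.9 / 113.8
S = 3.0835 mV/unit

3.0835 mV/unit


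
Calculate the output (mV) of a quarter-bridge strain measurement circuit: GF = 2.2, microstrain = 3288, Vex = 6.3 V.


Quarter bridge output: Vout = (GF * epsilon * Vex) / 4.
Vout = (2.2 * 3288e-6 * 6.3) / 4
Vout = 0.04557168 / 4 V
Vout = 0.01139292 V = 11.3929 mV

11.3929 mV


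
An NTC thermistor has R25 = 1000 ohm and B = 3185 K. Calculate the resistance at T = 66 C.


NTC thermistor equation: Rt = R25 * exp(B * (1/T - 1/T25)).
T in Kelvin: 339.15 K, T25 = 298.15 K
1/T - 1/T25 = 1/339.15 - 1/298.15 = -0.00040547
B * (1/T - 1/T25) = 3185 * -0.00040547 = -1.2914
Rt = 1000 * exp(-1.2914) = 274.9 ohm

274.9 ohm


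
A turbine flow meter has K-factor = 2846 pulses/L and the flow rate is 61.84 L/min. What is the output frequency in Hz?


Frequency = K * Q / 60 (converting L/min to L/s).
f = 2846 * 61.84 / 60
f = 175996.64 / 60
f = 2933.28 Hz

2933.28 Hz


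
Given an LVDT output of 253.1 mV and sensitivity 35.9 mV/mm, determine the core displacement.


Displacement = Vout / sensitivity.
d = 253.1 / 35.9
d = 7.05 mm

7.05 mm


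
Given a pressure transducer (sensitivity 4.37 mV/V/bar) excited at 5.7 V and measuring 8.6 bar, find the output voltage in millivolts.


Output = sensitivity * Vex * P.
Vout = 4.37 * 5.7 * 8.6
Vout = 24.909 * 8.6
Vout = 214.22 mV

214.22 mV


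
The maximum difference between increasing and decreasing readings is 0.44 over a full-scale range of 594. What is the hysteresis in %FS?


Hysteresis = (max difference / full scale) * 100%.
H = (0.44 / 594) * 100
H = 0.074 %FS

0.074 %FS


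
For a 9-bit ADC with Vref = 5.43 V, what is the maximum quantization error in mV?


The maximum quantization error is +/- LSB/2.
LSB = Vref / 2^n = 5.43 / 512 = 0.01060547 V
Max error = LSB / 2 = 0.01060547 / 2 = 0.00530273 V
Max error = 5.3027 mV

5.3027 mV
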